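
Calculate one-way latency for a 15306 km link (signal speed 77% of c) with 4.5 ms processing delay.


Speed = 0.77 * 3e5 km/s = 231000 km/s
Propagation delay = 15306 / 231000 = 0.0663 s = 66.2597 ms
Processing delay = 4.5 ms
Total one-way latency = 70.7597 ms


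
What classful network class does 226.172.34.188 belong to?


First octet: 226
Binary: 11100010
1110xxxx -> Class D (224-239)
Class D (multicast), default mask N/A


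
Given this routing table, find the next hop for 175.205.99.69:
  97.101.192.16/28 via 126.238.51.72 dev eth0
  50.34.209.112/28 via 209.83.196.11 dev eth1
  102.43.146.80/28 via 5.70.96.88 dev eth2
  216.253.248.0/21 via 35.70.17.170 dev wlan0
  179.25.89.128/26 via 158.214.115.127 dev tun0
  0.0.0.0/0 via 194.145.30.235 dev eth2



Longest prefix match for 175.205.99.69:
  /28 97.101.192.16: no
  /28 50.34.209.112: no
  /28 102.43.146.80: no
  /21 216.253.248.0: no
  /26 179.25.89.128: no
  /0 0.0.0.0: MATCH
Selected: next-hop 194.145.30.235 via eth2 (matched /0)


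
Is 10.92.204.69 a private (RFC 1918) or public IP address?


RFC 1918 private ranges:
  10.0.0.0/8 (10.0.0.0 - 10.255.255.255)
  172.16.0.0/12 (172.16.0.0 - 172.31.255.255)
  192.168.0.0/16 (192.168.0.0 - 192.168.255.255)
Private (in 10.0.0.0/8)


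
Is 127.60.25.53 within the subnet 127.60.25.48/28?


Subnet network: 127.60.25.48
Test IP AND mask: 127.60.25.48
Yes, 127.60.25.53 is in 127.60.25.48/28


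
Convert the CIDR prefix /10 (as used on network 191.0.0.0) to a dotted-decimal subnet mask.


/10 means 10 network bits, 22 host bits
Binary: 11111111110000000000000000000000
Mask: 255.192.0.0


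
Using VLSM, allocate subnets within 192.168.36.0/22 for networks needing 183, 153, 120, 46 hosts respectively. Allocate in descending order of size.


183 hosts -> /24 (254 usable): 192.168.36.0/24
153 hosts -> /24 (254 usable): 192.168.37.0/24
120 hosts -> /25 (126 usable): 192.168.38.0/25
46 hosts -> /26 (62 usable): 192.168.38.128/26
Allocation: 192.168.36.0/24 (183 hosts, 254 usable); 192.168.37.0/24 (153 hosts, 254 usable); 192.168.38.0/25 (120 hosts, 126 usable); 192.168.38.128/26 (46 hosts, 62 usable)


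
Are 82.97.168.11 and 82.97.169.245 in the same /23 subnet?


Mask: 255.255.254.0
82.97.168.11 AND mask = 82.97.168.0
82.97.169.245 AND mask = 82.97.168.0
Yes, same subnet (82.97.168.0)


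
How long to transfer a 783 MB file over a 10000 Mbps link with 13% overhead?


Effective throughput = 10000 * (1 - 13/100) = 8700 Mbps
File size in Mb = 783 * 8 = 6264 Mb
Time = 6264 / 8700
Time = 0.72 seconds


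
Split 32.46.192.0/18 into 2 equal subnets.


New prefix = 18 + 1 = 19
Each subnet has 8192 addresses
  32.46.192.0/19
  32.46.224.0/19
Subnets: 32.46.192.0/19, 32.46.224.0/19


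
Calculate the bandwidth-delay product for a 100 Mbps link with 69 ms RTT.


BDP = bandwidth * RTT
= 100 Mbps * 69 ms
= 100 * 1e6 * 69 / 1000 bits
= 6900000 bits
= 862500 bytes
= 842.2852 KB
BDP = 6900000 bits (862500 bytes)


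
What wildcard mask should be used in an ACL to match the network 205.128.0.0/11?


Subnet mask: 255.224.0.0
Wildcard = 255.255.255.255 - subnet mask
255 - 255 = 0
255 - 224 = 31
255 - 0 = 255
255 - 0 = 255
Wildcard: 0.31.255.255


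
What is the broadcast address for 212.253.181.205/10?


Network: 212.192.0.0/10
Host bits = 22
Set all host bits to 1:
Broadcast: 212.255.255.255


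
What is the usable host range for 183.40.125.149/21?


Network: 183.40.120.0
Broadcast: 183.40.127.255
First usable = network + 1
Last usable = broadcast - 1
Range: 183.40.120.1 to 183.40.127.254


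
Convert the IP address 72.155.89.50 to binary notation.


72 = 01001000
155 = 10011011
89 = 01011001
50 = 00110010
Binary: 01001000.10011011.01011001.00110010


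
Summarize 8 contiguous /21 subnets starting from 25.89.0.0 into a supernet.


Original prefix: /21
Number of subnets: 8 = 2^3
New prefix = 21 - 3 = 18
Supernet: 25.89.0.0/18


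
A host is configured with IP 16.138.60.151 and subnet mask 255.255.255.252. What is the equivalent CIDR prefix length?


Binary: 11111111.11111111.11111111.11111100
Count leading 1s
Prefix: /30


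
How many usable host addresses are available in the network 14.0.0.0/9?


Host bits = 32 - 9 = 23
Total addresses = 2^23 = 8388608
Usable = total - 2 (network and broadcast)
Usable hosts: 8388606


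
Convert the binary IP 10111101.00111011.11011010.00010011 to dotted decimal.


10111101 = 189
00111011 = 59
11011010 = 218
00010011 = 19
IP: 189.59.218.19


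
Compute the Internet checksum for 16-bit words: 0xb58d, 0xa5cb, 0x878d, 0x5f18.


Sum all words (with carry folding):
+ 0xb58d = 0xb58d
+ 0xa5cb = 0x5b59
+ 0x878d = 0xe2e6
+ 0x5f18 = 0x41ff
One's complement: ~0x41ff
Checksum = 0xbe00


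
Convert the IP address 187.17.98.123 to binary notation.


187 = 10111011
17 = 00010001
98 = 01100010
123 = 01111011
Binary: 10111011.00010001.01100010.01111011


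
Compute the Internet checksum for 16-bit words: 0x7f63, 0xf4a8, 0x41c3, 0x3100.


Sum all words (with carry folding):
+ 0x7f63 = 0x7f63
+ 0xf4a8 = 0x740c
+ 0x41c3 = 0xb5cf
+ 0x3100 = 0xe6cf
One's complement: ~0xe6cf
Checksum = 0x1930


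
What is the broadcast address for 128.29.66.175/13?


Network: 128.24.0.0/13
Host bits = 19
Set all host bits to 1:
Broadcast: 128.31.255.255


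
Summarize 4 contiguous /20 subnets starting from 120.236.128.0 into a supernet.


Original prefix: /20
Number of subnets: 4 = 2^2
New prefix = 20 - 2 = 18
Supernet: 120.236.128.0/18


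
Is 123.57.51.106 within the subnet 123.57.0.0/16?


Subnet network: 123.57.0.0
Test IP AND mask: 123.57.0.0
Yes, 123.57.51.106 is in 123.57.0.0/16


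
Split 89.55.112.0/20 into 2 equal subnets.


New prefix = 20 + 1 = 21
Each subnet has 2048 addresses
  89.55.112.0/21
  89.55.120.0/21
Subnets: 89.55.112.0/21, 89.55.120.0/21


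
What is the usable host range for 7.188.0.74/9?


Network: 7.128.0.0
Broadcast: 7.255.255.255
First usable = network + 1
Last usable = broadcast - 1
Range: 7.128.0.1 to 7.255.255.254


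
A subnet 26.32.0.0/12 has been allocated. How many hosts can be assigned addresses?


Host bits = 32 - 12 = 20
Total addresses = 2^20 = 1048576
Usable = total - 2 (network and broadcast)
Usable hosts: 1048574


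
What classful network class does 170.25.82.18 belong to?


First octet: 170
Binary: 10101010
10xxxxxx -> Class B (128-191)
Class B, default mask 255.255.0.0 (/16)


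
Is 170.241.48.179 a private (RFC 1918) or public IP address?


RFC 1918 private ranges:
  10.0.0.0/8 (10.0.0.0 - 10.255.255.255)
  172.16.0.0/12 (172.16.0.0 - 172.31.255.255)
  192.168.0.0/16 (192.168.0.0 - 192.168.255.255)
Public (not in any RFC 1918 range)


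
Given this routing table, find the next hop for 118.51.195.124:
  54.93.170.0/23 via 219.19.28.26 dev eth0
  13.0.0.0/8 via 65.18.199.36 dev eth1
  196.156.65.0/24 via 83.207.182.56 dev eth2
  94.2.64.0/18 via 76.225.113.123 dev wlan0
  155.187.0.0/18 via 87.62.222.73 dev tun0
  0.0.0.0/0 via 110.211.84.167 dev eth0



Longest prefix match for 118.51.195.124:
  /23 54.93.170.0: no
  /8 13.0.0.0: no
  /24 196.156.65.0: no
  /18 94.2.64.0: no
  /18 155.187.0.0: no
  /0 0.0.0.0: MATCH
Selected: next-hop 110.211.84.167 via eth0 (matched /0)


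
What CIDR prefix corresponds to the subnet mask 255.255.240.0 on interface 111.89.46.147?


Binary: 11111111.11111111.11110000.00000000
Count leading 1s
Prefix: /20


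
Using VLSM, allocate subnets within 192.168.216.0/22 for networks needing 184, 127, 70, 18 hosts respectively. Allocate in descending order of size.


184 hosts -> /24 (254 usable): 192.168.216.0/24
127 hosts -> /24 (254 usable): 192.168.217.0/24
70 hosts -> /25 (126 usable): 192.168.218.0/25
18 hosts -> /27 (30 usable): 192.168.218.128/27
Allocation: 192.168.216.0/24 (184 hosts, 254 usable); 192.168.217.0/24 (127 hosts, 254 usable); 192.168.218.0/25 (70 hosts, 126 usable); 192.168.218.128/27 (18 hosts, 30 usable)


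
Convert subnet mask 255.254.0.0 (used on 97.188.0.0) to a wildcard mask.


Subnet mask: 255.254.0.0
Wildcard = 255.255.255.255 - subnet mask
255 - 255 = 0
255 - 254 = 1
255 - 0 = 255
255 - 0 = 255
Wildcard: 0.1.255.255


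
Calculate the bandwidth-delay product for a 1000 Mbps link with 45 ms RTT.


BDP = bandwidth * RTT
= 1000 Mbps * 45 ms
= 1000 * 1e6 * 45 / 1000 bits
= 45000000 bits
= 5625000 bytes
= 5493.1641 KB
BDP = 45000000 bits (5625000 bytes)


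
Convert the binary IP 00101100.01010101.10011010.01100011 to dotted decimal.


00101100 = 44
01010101 = 85
10011010 = 154
01100011 = 99
IP: 44.85.154.99


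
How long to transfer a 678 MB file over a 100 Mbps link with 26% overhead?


Effective throughput = 100 * (1 - 26/100) = 74 Mbps
File size in Mb = 678 * 8 = 5424 Mb
Time = 5424 / 74
Time = 73.2973 seconds


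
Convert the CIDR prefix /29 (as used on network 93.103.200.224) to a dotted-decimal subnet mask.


/29 means 29 network bits, 3 host bits
Binary: 11111111111111111111111111111000
Mask: 255.255.255.248


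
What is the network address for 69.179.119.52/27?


IP:   01000101.10110011.01110111.00110100
Mask: 11111111.11111111.11111111.11100000
AND operation:
Net:  01000101.10110011.01110111.00100000
Network: 69.179.119.32/27


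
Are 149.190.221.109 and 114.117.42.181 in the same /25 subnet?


Mask: 255.255.255.128
149.190.221.109 AND mask = 149.190.221.0
114.117.42.181 AND mask = 114.117.42.128
No, different subnets (149.190.221.0 vs 114.117.42.128)


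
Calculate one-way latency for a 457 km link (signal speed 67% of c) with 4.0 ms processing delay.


Speed = 0.67 * 3e5 km/s = 201000 km/s
Propagation delay = 457 / 201000 = 0.0023 s = 2.2736 ms
Processing delay = 4.0 ms
Total one-way latency = 6.2736 ms


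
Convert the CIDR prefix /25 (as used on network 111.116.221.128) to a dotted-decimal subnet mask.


/25 means 25 network bits, 7 host bits
Binary: 11111111111111111111111110000000
Mask: 255.255.255.128


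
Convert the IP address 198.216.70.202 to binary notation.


198 = 11000110
216 = 11011000
70 = 01000110
202 = 11001010
Binary: 11000110.11011000.01000110.11001010


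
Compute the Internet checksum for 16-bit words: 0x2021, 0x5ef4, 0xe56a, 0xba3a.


Sum all words (with carry folding):
+ 0x2021 = 0x2021
+ 0x5ef4 = 0x7f15
+ 0xe56a = 0x6480
+ 0xba3a = 0x1ebb
One's complement: ~0x1ebb
Checksum = 0xe144


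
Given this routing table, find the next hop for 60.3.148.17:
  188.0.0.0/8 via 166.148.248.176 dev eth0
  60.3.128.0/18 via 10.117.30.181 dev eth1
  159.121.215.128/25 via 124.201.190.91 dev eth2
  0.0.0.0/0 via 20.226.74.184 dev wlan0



Longest prefix match for 60.3.148.17:
  /8 188.0.0.0: no
  /18 60.3.128.0: MATCH
  /25 159.121.215.128: no
  /0 0.0.0.0: MATCH
Selected: next-hop 10.117.30.181 via eth1 (matched /18)


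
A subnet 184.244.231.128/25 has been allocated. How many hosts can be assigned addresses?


Host bits = 32 - 25 = 7
Total addresses = 2^7 = 128
Usable = total - 2 (network and broadcast)
Usable hosts: 126


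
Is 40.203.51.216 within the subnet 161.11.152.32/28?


Subnet network: 161.11.152.32
Test IP AND mask: 40.203.51.208
No, 40.203.51.216 is not in 161.11.152.32/28


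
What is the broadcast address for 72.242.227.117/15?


Network: 72.242.0.0/15
Host bits = 17
Set all host bits to 1:
Broadcast: 72.243.255.255


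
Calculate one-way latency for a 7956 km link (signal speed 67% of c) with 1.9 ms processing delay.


Speed = 0.67 * 3e5 km/s = 201000 km/s
Propagation delay = 7956 / 201000 = 0.0396 s = 39.5821 ms
Processing delay = 1.9 ms
Total one-way latency = 41.4821 ms


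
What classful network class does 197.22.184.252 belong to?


First octet: 197
Binary: 11000101
110xxxxx -> Class C (192-223)
Class C, default mask 255.255.255.0 (/24)


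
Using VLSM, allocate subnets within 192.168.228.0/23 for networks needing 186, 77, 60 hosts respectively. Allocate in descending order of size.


186 hosts -> /24 (254 usable): 192.168.228.0/24
77 hosts -> /25 (126 usable): 192.168.229.0/25
60 hosts -> /26 (62 usable): 192.168.229.128/26
Allocation: 192.168.228.0/24 (186 hosts, 254 usable); 192.168.229.0/25 (77 hosts, 126 usable); 192.168.229.128/26 (60 hosts, 62 usable)


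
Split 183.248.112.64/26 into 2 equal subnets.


New prefix = 26 + 1 = 27
Each subnet has 32 addresses
  183.248.112.64/27
  183.248.112.96/27
Subnets: 183.248.112.64/27, 183.248.112.96/27


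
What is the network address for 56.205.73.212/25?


IP:   00111000.11001101.01001001.11010100
Mask: 11111111.11111111.11111111.10000000
AND operation:
Net:  00111000.11001101.01001001.10000000
Network: 56.205.73.128/25


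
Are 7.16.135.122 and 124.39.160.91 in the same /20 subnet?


Mask: 255.255.240.0
7.16.135.122 AND mask = 7.16.128.0
124.39.160.91 AND mask = 124.39.160.0
No, different subnets (7.16.128.0 vs 124.39.160.0)


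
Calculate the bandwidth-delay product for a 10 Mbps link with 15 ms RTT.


BDP = bandwidth * RTT
= 10 Mbps * 15 ms
= 10 * 1e6 * 15 / 1000 bits
= 150000 bits
= 18750 bytes
= 18.3105 KB
BDP = 150000 bits (18750 bytes)


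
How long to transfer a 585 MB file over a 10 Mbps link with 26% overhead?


Effective throughput = 10 * (1 - 26/100) = 7.4 Mbps
File size in Mb = 585 * 8 = 4680 Mb
Time = 4680 / 7.4
Time = 632.4324 seconds


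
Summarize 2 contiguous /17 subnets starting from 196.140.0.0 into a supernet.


Original prefix: /17
Number of subnets: 2 = 2^1
New prefix = 17 - 1 = 16
Supernet: 196.140.0.0/16


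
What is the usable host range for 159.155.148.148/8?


Network: 159.0.0.0
Broadcast: 159.255.255.255
First usable = network + 1
Last usable = broadcast - 1
Range: 159.0.0.1 to 159.255.255.254


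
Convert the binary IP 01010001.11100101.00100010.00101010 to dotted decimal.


01010001 = 81
11100101 = 229
00100010 = 34
00101010 = 42
IP: 81.229.34.42


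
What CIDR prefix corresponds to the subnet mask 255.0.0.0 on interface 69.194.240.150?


Binary: 11111111.00000000.00000000.00000000
Count leading 1s
Prefix: /8


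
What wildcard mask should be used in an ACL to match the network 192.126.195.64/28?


Subnet mask: 255.255.255.240
Wildcard = 255.255.255.255 - subnet mask
255 - 255 = 0
255 - 255 = 0
255 - 255 = 0
255 - 240 = 15
Wildcard: 0.0.0.15


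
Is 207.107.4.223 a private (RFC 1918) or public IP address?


RFC 1918 private ranges:
  10.0.0.0/8 (10.0.0.0 - 10.255.255.255)
  172.16.0.0/12 (172.16.0.0 - 172.31.255.255)
  192.168.0.0/16 (192.168.0.0 - 192.168.255.255)
Public (not in any RFC 1918 range)


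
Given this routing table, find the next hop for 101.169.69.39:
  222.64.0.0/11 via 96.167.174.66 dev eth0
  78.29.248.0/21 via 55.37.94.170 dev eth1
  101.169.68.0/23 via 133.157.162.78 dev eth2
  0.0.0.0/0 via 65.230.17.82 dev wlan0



Longest prefix match for 101.169.69.39:
  /11 222.64.0.0: no
  /21 78.29.248.0: no
  /23 101.169.68.0: MATCH
  /0 0.0.0.0: MATCH
Selected: next-hop 133.157.162.78 via eth2 (matched /23)


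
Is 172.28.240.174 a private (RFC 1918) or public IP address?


RFC 1918 private ranges:
  10.0.0.0/8 (10.0.0.0 - 10.255.255.255)
  172.16.0.0/12 (172.16.0.0 - 172.31.255.255)
  192.168.0.0/16 (192.168.0.0 - 192.168.255.255)
Private (in 172.16.0.0/12)


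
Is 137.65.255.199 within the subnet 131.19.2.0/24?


Subnet network: 131.19.2.0
Test IP AND mask: 137.65.255.0
No, 137.65.255.199 is not in 131.19.2.0/24


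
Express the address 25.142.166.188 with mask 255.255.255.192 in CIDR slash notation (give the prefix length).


Binary: 11111111.11111111.11111111.11000000
Count leading 1s
Prefix: /26


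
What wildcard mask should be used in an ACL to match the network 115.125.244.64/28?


Subnet mask: 255.255.255.240
Wildcard = 255.255.255.255 - subnet mask
255 - 255 = 0
255 - 255 = 0
255 - 255 = 0
255 - 240 = 15
Wildcard: 0.0.0.15


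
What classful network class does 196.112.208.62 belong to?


First octet: 196
Binary: 11000100
110xxxxx -> Class C (192-223)
Class C, default mask 255.255.255.0 (/24)


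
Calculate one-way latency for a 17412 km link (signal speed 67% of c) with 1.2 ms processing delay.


Speed = 0.67 * 3e5 km/s = 201000 km/s
Propagation delay = 17412 / 201000 = 0.0866 s = 86.6269 ms
Processing delay = 1.2 ms
Total one-way latency = 87.8269 ms


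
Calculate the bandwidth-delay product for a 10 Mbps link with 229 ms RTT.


BDP = bandwidth * RTT
= 10 Mbps * 229 ms
= 10 * 1e6 * 229 / 1000 bits
= 2290000 bits
= 286250 bytes
= 279.541 KB
BDP = 2290000 bits (286250 bytes)


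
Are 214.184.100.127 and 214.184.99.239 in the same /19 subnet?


Mask: 255.255.224.0
214.184.100.127 AND mask = 214.184.96.0
214.184.99.239 AND mask = 214.184.96.0
Yes, same subnet (214.184.96.0)


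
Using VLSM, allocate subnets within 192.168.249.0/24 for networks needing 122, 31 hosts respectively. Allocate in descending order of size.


122 hosts -> /25 (126 usable): 192.168.249.0/25
31 hosts -> /26 (62 usable): 192.168.249.128/26
Allocation: 192.168.249.0/25 (122 hosts, 126 usable); 192.168.249.128/26 (31 hosts, 62 usable)


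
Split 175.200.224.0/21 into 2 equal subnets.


New prefix = 21 + 1 = 22
Each subnet has 1024 addresses
  175.200.224.0/22
  175.200.228.0/22
Subnets: 175.200.224.0/22, 175.200.228.0/22


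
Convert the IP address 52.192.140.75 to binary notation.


52 = 00110100
192 = 11000000
140 = 10001100
75 = 01001011
Binary: 00110100.11000000.10001100.01001011


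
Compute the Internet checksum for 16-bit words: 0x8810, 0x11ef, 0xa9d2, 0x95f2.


Sum all words (with carry folding):
+ 0x8810 = 0x8810
+ 0x11ef = 0x99ff
+ 0xa9d2 = 0x43d2
+ 0x95f2 = 0xd9c4
One's complement: ~0xd9c4
Checksum = 0x263b


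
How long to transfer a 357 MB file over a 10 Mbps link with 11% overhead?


Effective throughput = 10 * (1 - 11/100) = 8.9 Mbps
File size in Mb = 357 * 8 = 2856 Mb
Time = 2856 / 8.9
Time = 320.8989 seconds


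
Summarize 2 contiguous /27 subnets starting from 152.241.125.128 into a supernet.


Original prefix: /27
Number of subnets: 2 = 2^1
New prefix = 27 - 1 = 26
Supernet: 152.241.125.128/26


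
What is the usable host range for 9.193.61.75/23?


Network: 9.193.60.0
Broadcast: 9.193.61.255
First usable = network + 1
Last usable = broadcast - 1
Range: 9.193.60.1 to 9.193.61.254


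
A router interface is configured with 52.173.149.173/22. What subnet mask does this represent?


/22 means 22 network bits, 10 host bits
Binary: 11111111111111111111110000000000
Mask: 255.255.252.0


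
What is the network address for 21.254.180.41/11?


IP:   00010101.11111110.10110100.00101001
Mask: 11111111.11100000.00000000.00000000
AND operation:
Net:  00010101.11100000.00000000.00000000
Network: 21.224.0.0/11


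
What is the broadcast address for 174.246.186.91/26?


Network: 174.246.186.64/26
Host bits = 6
Set all host bits to 1:
Broadcast: 174.246.186.127


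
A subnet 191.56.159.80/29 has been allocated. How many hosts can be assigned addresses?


Host bits = 32 - 29 = 3
Total addresses = 2^3 = 8
Usable = total - 2 (network and broadcast)
Usable hosts: 6


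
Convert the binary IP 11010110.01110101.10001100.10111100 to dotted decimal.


11010110 = 214
01110101 = 117
10001100 = 140
10111100 = 188
IP: 214.117.140.188


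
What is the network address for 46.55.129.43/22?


IP:   00101110.00110111.10000001.00101011
Mask: 11111111.11111111.11111100.00000000
AND operation:
Net:  00101110.00110111.10000000.00000000
Network: 46.55.128.0/22


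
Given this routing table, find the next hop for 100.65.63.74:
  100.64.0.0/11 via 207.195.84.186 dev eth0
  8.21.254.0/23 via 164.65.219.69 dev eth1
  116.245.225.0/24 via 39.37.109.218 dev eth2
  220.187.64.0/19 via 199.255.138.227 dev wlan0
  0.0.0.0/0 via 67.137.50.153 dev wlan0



Longest prefix match for 100.65.63.74:
  /11 100.64.0.0: MATCH
  /23 8.21.254.0: no
  /24 116.245.225.0: no
  /19 220.187.64.0: no
  /0 0.0.0.0: MATCH
Selected: next-hop 207.195.84.186 via eth0 (matched /11)


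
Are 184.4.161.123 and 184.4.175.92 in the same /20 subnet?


Mask: 255.255.240.0
184.4.161.123 AND mask = 184.4.160.0
184.4.175.92 AND mask = 184.4.160.0
Yes, same subnet (184.4.160.0)


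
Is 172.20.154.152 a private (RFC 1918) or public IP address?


RFC 1918 private ranges:
  10.0.0.0/8 (10.0.0.0 - 10.255.255.255)
  172.16.0.0/12 (172.16.0.0 - 172.31.255.255)
  192.168.0.0/16 (192.168.0.0 - 192.168.255.255)
Private (in 172.16.0.0/12)


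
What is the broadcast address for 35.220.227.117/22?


Network: 35.220.224.0/22
Host bits = 10
Set all host bits to 1:
Broadcast: 35.220.227.255


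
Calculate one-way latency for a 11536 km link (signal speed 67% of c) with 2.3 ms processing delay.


Speed = 0.67 * 3e5 km/s = 201000 km/s
Propagation delay = 11536 / 201000 = 0.0574 s = 57.393 ms
Processing delay = 2.3 ms
Total one-way latency = 59.693 ms


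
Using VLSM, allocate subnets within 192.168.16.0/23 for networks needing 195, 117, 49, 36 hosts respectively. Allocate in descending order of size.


195 hosts -> /24 (254 usable): 192.168.16.0/24
117 hosts -> /25 (126 usable): 192.168.17.0/25
49 hosts -> /26 (62 usable): 192.168.17.128/26
36 hosts -> /26 (62 usable): 192.168.17.192/26
Allocation: 192.168.16.0/24 (195 hosts, 254 usable); 192.168.17.0/25 (117 hosts, 126 usable); 192.168.17.128/26 (49 hosts, 62 usable); 192.168.17.192/26 (36 hosts, 62 usable)


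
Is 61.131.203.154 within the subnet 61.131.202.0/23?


Subnet network: 61.131.202.0
Test IP AND mask: 61.131.202.0
Yes, 61.131.203.154 is in 61.131.202.0/23


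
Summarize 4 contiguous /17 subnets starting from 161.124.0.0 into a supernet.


Original prefix: /17
Number of subnets: 4 = 2^2
New prefix = 17 - 2 = 15
Supernet: 161.124.0.0/15


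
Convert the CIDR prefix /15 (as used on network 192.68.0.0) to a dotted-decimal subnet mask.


/15 means 15 network bits, 17 host bits
Binary: 11111111111111100000000000000000
Mask: 255.254.0.0


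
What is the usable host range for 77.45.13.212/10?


Network: 77.0.0.0
Broadcast: 77.63.255.255
First usable = network + 1
Last usable = broadcast - 1
Range: 77.0.0.1 to 77.63.255.254


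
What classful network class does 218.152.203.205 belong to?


First octet: 218
Binary: 11011010
110xxxxx -> Class C (192-223)
Class C, default mask 255.255.255.0 (/24)


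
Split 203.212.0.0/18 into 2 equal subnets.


New prefix = 18 + 1 = 19
Each subnet has 8192 addresses
  203.212.0.0/19
  203.212.32.0/19
Subnets: 203.212.0.0/19, 203.212.32.0/19


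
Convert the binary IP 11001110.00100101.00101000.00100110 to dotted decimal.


11001110 = 206
00100101 = 37
00101000 = 40
00100110 = 38
IP: 206.37.40.38


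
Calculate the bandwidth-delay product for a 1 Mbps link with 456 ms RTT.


BDP = bandwidth * RTT
= 1 Mbps * 456 ms
= 1 * 1e6 * 456 / 1000 bits
= 456000 bits
= 57000 bytes
= 55.6641 KB
BDP = 456000 bits (57000 bytes)


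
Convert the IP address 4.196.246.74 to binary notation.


4 = 00000100
196 = 11000100
246 = 11110110
74 = 01001010
Binary: 00000100.11000100.11110110.01001010


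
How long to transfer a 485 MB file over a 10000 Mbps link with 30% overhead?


Effective throughput = 10000 * (1 - 30/100) = 7000 Mbps
File size in Mb = 485 * 8 = 3880 Mb
Time = 3880 / 7000
Time = 0.5543 seconds


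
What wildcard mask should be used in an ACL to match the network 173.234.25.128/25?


Subnet mask: 255.255.255.128
Wildcard = 255.255.255.255 - subnet mask
255 - 255 = 0
255 - 255 = 0
255 - 255 = 0
255 - 128 = 127
Wildcard: 0.0.0.127


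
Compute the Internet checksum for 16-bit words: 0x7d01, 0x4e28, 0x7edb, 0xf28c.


Sum all words (with carry folding):
+ 0x7d01 = 0x7d01
+ 0x4e28 = 0xcb29
+ 0x7edb = 0x4a05
+ 0xf28c = 0x3c92
One's complement: ~0x3c92
Checksum = 0xc36d


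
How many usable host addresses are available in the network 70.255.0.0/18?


Host bits = 32 - 18 = 14
Total addresses = 2^14 = 16384
Usable = total - 2 (network and broadcast)
Usable hosts: 16382


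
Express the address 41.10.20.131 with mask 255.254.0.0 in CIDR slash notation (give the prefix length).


Binary: 11111111.11111110.00000000.00000000
Count leading 1s
Prefix: /15


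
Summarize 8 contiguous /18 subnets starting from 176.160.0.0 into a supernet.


Original prefix: /18
Number of subnets: 8 = 2^3
New prefix = 18 - 3 = 15
Supernet: 176.160.0.0/15


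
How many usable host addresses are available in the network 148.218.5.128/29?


Host bits = 32 - 29 = 3
Total addresses = 2^3 = 8
Usable = total - 2 (network and broadcast)
Usable hosts: 6


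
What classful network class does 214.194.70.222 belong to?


First octet: 214
Binary: 11010110
110xxxxx -> Class C (192-223)
Class C, default mask 255.255.255.0 (/24)


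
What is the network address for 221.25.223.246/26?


IP:   11011101.00011001.11011111.11110110
Mask: 11111111.11111111.11111111.11000000
AND operation:
Net:  11011101.00011001.11011111.11000000
Network: 221.25.223.192/26


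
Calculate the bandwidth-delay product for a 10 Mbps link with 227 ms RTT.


BDP = bandwidth * RTT
= 10 Mbps * 227 ms
= 10 * 1e6 * 227 / 1000 bits
= 2270000 bits
= 283750 bytes
= 277.0996 KB
BDP = 2270000 bits (283750 bytes)


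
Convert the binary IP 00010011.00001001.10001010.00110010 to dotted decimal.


00010011 = 19
00001001 = 9
10001010 = 138
00110010 = 50
IP: 19.9.138.50


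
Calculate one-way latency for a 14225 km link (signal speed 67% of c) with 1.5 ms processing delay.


Speed = 0.67 * 3e5 km/s = 201000 km/s
Propagation delay = 14225 / 201000 = 0.0708 s = 70.7711 ms
Processing delay = 1.5 ms
Total one-way latency = 72.2711 ms


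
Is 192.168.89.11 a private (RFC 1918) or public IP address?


RFC 1918 private ranges:
  10.0.0.0/8 (10.0.0.0 - 10.255.255.255)
  172.16.0.0/12 (172.16.0.0 - 172.31.255.255)
  192.168.0.0/16 (192.168.0.0 - 192.168.255.255)
Private (in 192.168.0.0/16)


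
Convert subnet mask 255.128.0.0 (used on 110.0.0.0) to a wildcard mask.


Subnet mask: 255.128.0.0
Wildcard = 255.255.255.255 - subnet mask
255 - 255 = 0
255 - 128 = 127
255 - 0 = 255
255 - 0 = 255
Wildcard: 0.127.255.255


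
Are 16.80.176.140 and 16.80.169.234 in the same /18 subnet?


Mask: 255.255.192.0
16.80.176.140 AND mask = 16.80.128.0
16.80.169.234 AND mask = 16.80.128.0
Yes, same subnet (16.80.128.0)


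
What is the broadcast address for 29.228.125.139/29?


Network: 29.228.125.136/29
Host bits = 3
Set all host bits to 1:
Broadcast: 29.228.125.143


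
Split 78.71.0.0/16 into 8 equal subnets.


New prefix = 16 + 3 = 19
Each subnet has 8192 addresses
  78.71.0.0/19
  78.71.32.0/19
  78.71.64.0/19
  78.71.96.0/19
  78.71.128.0/19
  78.71.160.0/19
  78.71.192.0/19
  78.71.224.0/19
Subnets: 78.71.0.0/19, 78.71.32.0/19, 78.71.64.0/19, 78.71.96.0/19, 78.71.128.0/19, 78.71.160.0/19, 78.71.192.0/19, 78.71.224.0/19


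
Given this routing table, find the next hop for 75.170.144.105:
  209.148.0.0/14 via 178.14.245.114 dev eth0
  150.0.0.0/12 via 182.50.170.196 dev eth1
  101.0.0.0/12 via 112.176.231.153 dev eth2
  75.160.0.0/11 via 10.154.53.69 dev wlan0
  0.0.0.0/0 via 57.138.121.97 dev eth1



Longest prefix match for 75.170.144.105:
  /14 209.148.0.0: no
  /12 150.0.0.0: no
  /12 101.0.0.0: no
  /11 75.160.0.0: MATCH
  /0 0.0.0.0: MATCH
Selected: next-hop 10.154.53.69 via wlan0 (matched /11)


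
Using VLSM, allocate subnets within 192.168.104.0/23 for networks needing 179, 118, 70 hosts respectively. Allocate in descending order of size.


179 hosts -> /24 (254 usable): 192.168.104.0/24
118 hosts -> /25 (126 usable): 192.168.105.0/25
70 hosts -> /25 (126 usable): 192.168.105.128/25
Allocation: 192.168.104.0/24 (179 hosts, 254 usable); 192.168.105.0/25 (118 hosts, 126 usable); 192.168.105.128/25 (70 hosts, 126 usable)


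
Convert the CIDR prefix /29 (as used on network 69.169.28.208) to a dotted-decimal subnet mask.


/29 means 29 network bits, 3 host bits
Binary: 11111111111111111111111111111000
Mask: 255.255.255.248


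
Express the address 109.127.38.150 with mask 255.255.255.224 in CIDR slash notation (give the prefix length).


Binary: 11111111.11111111.11111111.11100000
Count leading 1s
Prefix: /27


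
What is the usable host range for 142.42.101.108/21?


Network: 142.42.96.0
Broadcast: 142.42.103.255
First usable = network + 1
Last usable = broadcast - 1
Range: 142.42.96.1 to 142.42.103.254


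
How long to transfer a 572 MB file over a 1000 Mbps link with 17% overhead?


Effective throughput = 1000 * (1 - 17/100) = 830 Mbps
File size in Mb = 572 * 8 = 4576 Mb
Time = 4576 / 830
Time = 5.5133 seconds


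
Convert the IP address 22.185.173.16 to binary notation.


22 = 00010110
185 = 10111001
173 = 10101101
16 = 00010000
Binary: 00010110.10111001.10101101.00010000


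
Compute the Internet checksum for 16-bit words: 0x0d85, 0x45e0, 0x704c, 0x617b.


Sum all words (with carry folding):
+ 0x0d85 = 0x0d85
+ 0x45e0 = 0x5365
+ 0x704c = 0xc3b1
+ 0x617b = 0x252d
One's complement: ~0x252d
Checksum = 0xdad2


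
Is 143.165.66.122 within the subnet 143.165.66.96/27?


Subnet network: 143.165.66.96
Test IP AND mask: 143.165.66.96
Yes, 143.165.66.122 is in 143.165.66.96/27


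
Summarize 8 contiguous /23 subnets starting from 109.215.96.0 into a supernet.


Original prefix: /23
Number of subnets: 8 = 2^3
New prefix = 23 - 3 = 20
Supernet: 109.215.96.0/20


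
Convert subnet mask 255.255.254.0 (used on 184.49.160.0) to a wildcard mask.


Subnet mask: 255.255.254.0
Wildcard = 255.255.255.255 - subnet mask
255 - 255 = 0
255 - 255 = 0
255 - 254 = 1
255 - 0 = 255
Wildcard: 0.0.1.255


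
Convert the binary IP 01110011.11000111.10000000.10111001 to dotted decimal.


01110011 = 115
11000111 = 199
10000000 = 128
10111001 = 185
IP: 115.199.128.185


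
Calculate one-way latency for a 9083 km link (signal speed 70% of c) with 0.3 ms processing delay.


Speed = 0.7 * 3e5 km/s = 210000 km/s
Propagation delay = 9083 / 210000 = 0.0433 s = 43.2524 ms
Processing delay = 0.3 ms
Total one-way latency = 43.5524 ms


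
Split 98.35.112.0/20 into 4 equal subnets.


New prefix = 20 + 2 = 22
Each subnet has 1024 addresses
  98.35.112.0/22
  98.35.116.0/22
  98.35.120.0/22
  98.35.124.0/22
Subnets: 98.35.112.0/22, 98.35.116.0/22, 98.35.120.0/22, 98.35.124.0/22


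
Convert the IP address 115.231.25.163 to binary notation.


115 = 01110011
231 = 11100111
25 = 00011001
163 = 10100011
Binary: 01110011.11100111.00011001.10100011


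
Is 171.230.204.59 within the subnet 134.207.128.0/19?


Subnet network: 134.207.128.0
Test IP AND mask: 171.230.192.0
No, 171.230.204.59 is not in 134.207.128.0/19


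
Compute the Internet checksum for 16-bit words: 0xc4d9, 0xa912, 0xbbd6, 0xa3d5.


Sum all words (with carry folding):
+ 0xc4d9 = 0xc4d9
+ 0xa912 = 0x6dec
+ 0xbbd6 = 0x29c3
+ 0xa3d5 = 0xcd98
One's complement: ~0xcd98
Checksum = 0x3267


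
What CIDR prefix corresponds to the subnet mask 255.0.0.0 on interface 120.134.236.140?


Binary: 11111111.00000000.00000000.00000000
Count leading 1s
Prefix: /8


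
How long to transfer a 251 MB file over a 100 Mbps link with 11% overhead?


Effective throughput = 100 * (1 - 11/100) = 89 Mbps
File size in Mb = 251 * 8 = 2008 Mb
Time = 2008 / 89
Time = 22.5618 seconds


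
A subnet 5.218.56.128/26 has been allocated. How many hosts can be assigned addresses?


Host bits = 32 - 26 = 6
Total addresses = 2^6 = 64
Usable = total - 2 (network and broadcast)
Usable hosts: 62


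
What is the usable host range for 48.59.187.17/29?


Network: 48.59.187.16
Broadcast: 48.59.187.23
First usable = network + 1
Last usable = broadcast - 1
Range: 48.59.187.17 to 48.59.187.22


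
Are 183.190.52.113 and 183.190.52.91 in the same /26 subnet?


Mask: 255.255.255.192
183.190.52.113 AND mask = 183.190.52.64
183.190.52.91 AND mask = 183.190.52.64
Yes, same subnet (183.190.52.64)


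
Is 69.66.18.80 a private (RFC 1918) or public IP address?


RFC 1918 private ranges:
  10.0.0.0/8 (10.0.0.0 - 10.255.255.255)
  172.16.0.0/12 (172.16.0.0 - 172.31.255.255)
  192.168.0.0/16 (192.168.0.0 - 192.168.255.255)
Public (not in any RFC 1918 range)


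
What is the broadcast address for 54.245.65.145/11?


Network: 54.224.0.0/11
Host bits = 21
Set all host bits to 1:
Broadcast: 54.255.255.255


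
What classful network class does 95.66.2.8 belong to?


First octet: 95
Binary: 01011111
0xxxxxxx -> Class A (1-126)
Class A, default mask 255.0.0.0 (/8)


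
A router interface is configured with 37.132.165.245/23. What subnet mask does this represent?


/23 means 23 network bits, 9 host bits
Binary: 11111111111111111111111000000000
Mask: 255.255.254.0


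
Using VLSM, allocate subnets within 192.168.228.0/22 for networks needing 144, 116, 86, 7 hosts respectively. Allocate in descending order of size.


144 hosts -> /24 (254 usable): 192.168.228.0/24
116 hosts -> /25 (126 usable): 192.168.229.0/25
86 hosts -> /25 (126 usable): 192.168.229.128/25
7 hosts -> /28 (14 usable): 192.168.230.0/28
Allocation: 192.168.228.0/24 (144 hosts, 254 usable); 192.168.229.0/25 (116 hosts, 126 usable); 192.168.229.128/25 (86 hosts, 126 usable); 192.168.230.0/28 (7 hosts, 14 usable)


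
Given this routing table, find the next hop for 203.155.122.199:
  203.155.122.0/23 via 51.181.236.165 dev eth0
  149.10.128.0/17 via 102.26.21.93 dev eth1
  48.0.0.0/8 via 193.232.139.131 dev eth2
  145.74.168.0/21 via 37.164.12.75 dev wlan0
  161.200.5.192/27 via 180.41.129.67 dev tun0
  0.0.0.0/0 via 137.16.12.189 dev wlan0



Longest prefix match for 203.155.122.199:
  /23 203.155.122.0: MATCH
  /17 149.10.128.0: no
  /8 48.0.0.0: no
  /21 145.74.168.0: no
  /27 161.200.5.192: no
  /0 0.0.0.0: MATCH
Selected: next-hop 51.181.236.165 via eth0 (matched /23)


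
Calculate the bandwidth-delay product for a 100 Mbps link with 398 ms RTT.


BDP = bandwidth * RTT
= 100 Mbps * 398 ms
= 100 * 1e6 * 398 / 1000 bits
= 39800000 bits
= 4975000 bytes
= 4858.3984 KB
BDP = 39800000 bits (4975000 bytes)


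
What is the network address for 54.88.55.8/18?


IP:   00110110.01011000.00110111.00001000
Mask: 11111111.11111111.11000000.00000000
AND operation:
Net:  00110110.01011000.00000000.00000000
Network: 54.88.0.0/18


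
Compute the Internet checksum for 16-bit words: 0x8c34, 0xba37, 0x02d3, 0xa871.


Sum all words (with carry folding):
+ 0x8c34 = 0x8c34
+ 0xba37 = 0x466c
+ 0x02d3 = 0x493f
+ 0xa871 = 0xf1b0
One's complement: ~0xf1b0
Checksum = 0x0e4f


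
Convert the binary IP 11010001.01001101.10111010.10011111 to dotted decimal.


11010001 = 209
01001101 = 77
10111010 = 186
10011111 = 159
IP: 209.77.186.159


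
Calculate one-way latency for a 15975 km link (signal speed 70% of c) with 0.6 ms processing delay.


Speed = 0.7 * 3e5 km/s = 210000 km/s
Propagation delay = 15975 / 210000 = 0.0761 s = 76.0714 ms
Processing delay = 0.6 ms
Total one-way latency = 76.6714 ms


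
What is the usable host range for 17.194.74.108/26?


Network: 17.194.74.64
Broadcast: 17.194.74.127
First usable = network + 1
Last usable = broadcast - 1
Range: 17.194.74.65 to 17.194.74.126


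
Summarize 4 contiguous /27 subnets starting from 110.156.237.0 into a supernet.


Original prefix: /27
Number of subnets: 4 = 2^2
New prefix = 27 - 2 = 25
Supernet: 110.156.237.0/25


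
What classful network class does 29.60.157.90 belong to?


First octet: 29
Binary: 00011101
0xxxxxxx -> Class A (1-126)
Class A, default mask 255.0.0.0 (/8)


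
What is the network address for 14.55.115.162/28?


IP:   00001110.00110111.01110011.10100010
Mask: 11111111.11111111.11111111.11110000
AND operation:
Net:  00001110.00110111.01110011.10100000
Network: 14.55.115.160/28


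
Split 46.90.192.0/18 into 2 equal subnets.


New prefix = 18 + 1 = 19
Each subnet has 8192 addresses
  46.90.192.0/19
  46.90.224.0/19
Subnets: 46.90.192.0/19, 46.90.224.0/19


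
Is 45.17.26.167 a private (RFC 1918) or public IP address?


RFC 1918 private ranges:
  10.0.0.0/8 (10.0.0.0 - 10.255.255.255)
  172.16.0.0/12 (172.16.0.0 - 172.31.255.255)
  192.168.0.0/16 (192.168.0.0 - 192.168.255.255)
Public (not in any RFC 1918 range)


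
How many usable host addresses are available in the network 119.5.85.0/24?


Host bits = 32 - 24 = 8
Total addresses = 2^8 = 256
Usable = total - 2 (network and broadcast)
Usable hosts: 254


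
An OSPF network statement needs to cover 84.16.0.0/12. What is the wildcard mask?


Subnet mask: 255.240.0.0
Wildcard = 255.255.255.255 - subnet mask
255 - 255 = 0
255 - 240 = 15
255 - 0 = 255
255 - 0 = 255
Wildcard: 0.15.255.255


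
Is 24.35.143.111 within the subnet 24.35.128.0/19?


Subnet network: 24.35.128.0
Test IP AND mask: 24.35.128.0
Yes, 24.35.143.111 is in 24.35.128.0/19


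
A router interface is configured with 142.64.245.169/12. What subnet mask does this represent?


/12 means 12 network bits, 20 host bits
Binary: 11111111111100000000000000000000
Mask: 255.240.0.0


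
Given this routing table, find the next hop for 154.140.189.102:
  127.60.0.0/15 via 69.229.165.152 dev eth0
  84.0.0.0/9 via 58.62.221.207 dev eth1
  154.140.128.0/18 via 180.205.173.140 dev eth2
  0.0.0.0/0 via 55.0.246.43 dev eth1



Longest prefix match for 154.140.189.102:
  /15 127.60.0.0: no
  /9 84.0.0.0: no
  /18 154.140.128.0: MATCH
  /0 0.0.0.0: MATCH
Selected: next-hop 180.205.173.140 via eth2 (matched /18)


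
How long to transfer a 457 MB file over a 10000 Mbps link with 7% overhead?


Effective throughput = 10000 * (1 - 7/100) = 9300 Mbps
File size in Mb = 457 * 8 = 3656 Mb
Time = 3656 / 9300
Time = 0.3931 seconds


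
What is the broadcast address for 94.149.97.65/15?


Network: 94.148.0.0/15
Host bits = 17
Set all host bits to 1:
Broadcast: 94.149.255.255


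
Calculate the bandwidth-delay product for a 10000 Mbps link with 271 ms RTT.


BDP = bandwidth * RTT
= 10000 Mbps * 271 ms
= 10000 * 1e6 * 271 / 1000 bits
= 2710000000 bits
= 338750000 bytes
= 330810.5469 KB
BDP = 2710000000 bits (338750000 bytes)


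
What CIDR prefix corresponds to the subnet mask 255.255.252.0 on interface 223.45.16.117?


Binary: 11111111.11111111.11111100.00000000
Count leading 1s
Prefix: /22


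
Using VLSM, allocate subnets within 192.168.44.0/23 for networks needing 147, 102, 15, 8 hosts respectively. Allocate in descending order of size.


147 hosts -> /24 (254 usable): 192.168.44.0/24
102 hosts -> /25 (126 usable): 192.168.45.0/25
15 hosts -> /27 (30 usable): 192.168.45.128/27
8 hosts -> /28 (14 usable): 192.168.45.160/28
Allocation: 192.168.44.0/24 (147 hosts, 254 usable); 192.168.45.0/25 (102 hosts, 126 usable); 192.168.45.128/27 (15 hosts, 30 usable); 192.168.45.160/28 (8 hosts, 14 usable)


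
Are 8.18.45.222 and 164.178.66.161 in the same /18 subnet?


Mask: 255.255.192.0
8.18.45.222 AND mask = 8.18.0.0
164.178.66.161 AND mask = 164.178.64.0
No, different subnets (8.18.0.0 vs 164.178.64.0)


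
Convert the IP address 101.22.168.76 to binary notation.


101 = 01100101
22 = 00010110
168 = 10101000
76 = 01001100
Binary: 01100101.00010110.10101000.01001100


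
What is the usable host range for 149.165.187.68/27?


Network: 149.165.187.64
Broadcast: 149.165.187.95
First usable = network + 1
Last usable = broadcast - 1
Range: 149.165.187.65 to 149.165.187.94


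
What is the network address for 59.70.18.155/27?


IP:   00111011.01000110.00010010.10011011
Mask: 11111111.11111111.11111111.11100000
AND operation:
Net:  00111011.01000110.00010010.10000000
Network: 59.70.18.128/27


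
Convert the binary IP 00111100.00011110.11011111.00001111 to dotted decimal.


00111100 = 60
00011110 = 30
11011111 = 223
00001111 = 15
IP: 60.30.223.15
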